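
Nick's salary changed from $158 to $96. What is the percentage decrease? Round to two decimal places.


Find the absolute change:
|96 - 158| = 62
Divide by original and multiply by 100:
62 / 158 x 100 = 39.2405...% ≈ 39.24%

39.24%


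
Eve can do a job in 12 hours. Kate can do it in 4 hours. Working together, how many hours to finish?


Eve's rate: 1/12 of the job per hour
Kate's rate: 1/4 of the job per hour
Combined rate: 1/12 + 1/4 = 1/3 per hour
Time = 1 / (1/3) = 3 hours

3 hours


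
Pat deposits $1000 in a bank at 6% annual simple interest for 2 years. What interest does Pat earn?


Use the formula I = P x R x T / 100
P x R x T = 1000 x 6 x 2 = 12000
I = 12000 / 100 = $120

$120


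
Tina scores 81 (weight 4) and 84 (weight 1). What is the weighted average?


Weighted sum:
4 x 81 + 1 x 84 = 408
Total weight:
4 + 1 = 5
Weighted average:
408 / 5 = 81.6

81.6


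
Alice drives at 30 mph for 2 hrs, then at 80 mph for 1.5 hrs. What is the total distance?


Leg 1 distance:
30 x 2 = 60 miles
Leg 2 distance:
80 x 1.5 = 120 miles
Total distance:
60 + 120 = 180 miles

180 miles


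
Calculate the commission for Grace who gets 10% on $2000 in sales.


Convert rate to decimal:
10% = 0.1
Multiply by sales:
$2000 x 0.1 = $200

$200


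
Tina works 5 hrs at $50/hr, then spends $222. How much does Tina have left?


Calculate earnings:
5 x $50 = $250
Subtract spending:
$250 - $222 = $28

$28


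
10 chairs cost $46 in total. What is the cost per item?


Total cost: $46
Number of items: 10
Unit price: $46 / 10 = $4.60

$4.60


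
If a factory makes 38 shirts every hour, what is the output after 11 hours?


Production rate: 38 shirts per hour
Time: 11 hours
Total: 38 x 11 = 418 shirts

418 shirts


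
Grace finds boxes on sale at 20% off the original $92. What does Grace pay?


Calculate the discount amount:
20% of $92 = $18.40
Subtract from original:
$92 - $18.40 = $73.60

$73.60


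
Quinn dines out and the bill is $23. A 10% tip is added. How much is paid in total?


Calculate the tip:
10% of $23 = $2.30
Add tip to meal cost:
$23 + $2.30 = $25.30

$25.30


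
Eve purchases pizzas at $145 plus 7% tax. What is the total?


Calculate the tax:
7% of $145 = $10.15
Add tax to price:
$145 + $10.15 = $155.15

$155.15


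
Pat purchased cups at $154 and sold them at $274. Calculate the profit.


Selling price = $274
Cost price = $154
Profit = selling price - cost price:
Profit = $274 - $154 = $120

$120


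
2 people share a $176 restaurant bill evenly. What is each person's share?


Total bill: $176
Number of people: 2
Each pays: $176 / 2 = $88

$88


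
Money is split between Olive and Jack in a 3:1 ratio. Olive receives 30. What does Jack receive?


Find the multiplier:
30 / 3 = 10
Apply to Jack's share:
1 x 10 = 10

10


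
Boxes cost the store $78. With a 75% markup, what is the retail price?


Calculate the markup amount:
75% of $78 = $58.50
Add to cost:
$78 + $58.50 = $136.50

$136.50


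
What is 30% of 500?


Convert percentage to decimal:
30% = 0.3
Multiply:
500 x 0.3 = 150

150


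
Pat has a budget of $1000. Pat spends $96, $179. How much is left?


Add up expenses:
$96 + $179 = $275
Subtract from budget:
$1000 - $275 = $725

$725


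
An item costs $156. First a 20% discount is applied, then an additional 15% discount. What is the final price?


First discount:
20% of $156 = $31.20
Price after first discount:
$156 - $31.20 = $124.80
Second discount:
15% of $124.80 = $18.72
Final price:
$124.80 - $18.72 = $106.08

$106.08


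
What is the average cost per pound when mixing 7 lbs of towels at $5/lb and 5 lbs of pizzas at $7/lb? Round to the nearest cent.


Cost of towels:
7 x $5 = $35
Cost of pizzas:
5 x $7 = $35
Total cost: $35 + $35 = $70
Total weight: 12 lbs
Average: $70 / 12 = $5.8333... ≈ $5.83/lb

$5.83/lb


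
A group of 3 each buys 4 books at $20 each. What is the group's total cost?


Cost per person:
4 x $20 = $80
Group total:
3 x $80 = $240

$240


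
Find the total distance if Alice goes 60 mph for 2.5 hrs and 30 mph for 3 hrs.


Leg 1 distance:
60 x 2.5 = 150 miles
Leg 2 distance:
30 x 3 = 90 miles
Total distance:
150 + 90 = 240 miles

240 miles


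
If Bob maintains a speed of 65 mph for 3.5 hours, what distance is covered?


Use the formula: distance = speed x time
Speed = 65 mph, Time = 3.5 hours
65 x 3.5 = 227.5 miles

227.5 miles


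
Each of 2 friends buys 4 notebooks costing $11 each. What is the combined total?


Cost per person:
4 x $11 = $44
Group total:
2 x $44 = $88

$88


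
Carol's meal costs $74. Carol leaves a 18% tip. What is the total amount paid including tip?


Calculate the tip:
18% of $74 = $13.32
Add tip to meal cost:
$74 + $13.32 = $87.32

$87.32


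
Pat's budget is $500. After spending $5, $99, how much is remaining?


Add up expenses:
$5 + $99 = $104
Subtract from budget:
$500 - $104 = $396

$396


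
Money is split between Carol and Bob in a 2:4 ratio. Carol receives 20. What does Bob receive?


Find the multiplier:
20 / 2 = 10
Apply to Bob's share:
4 x 10 = 40

40


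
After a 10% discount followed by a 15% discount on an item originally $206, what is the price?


First discount:
10% of $206 = $20.60
Price after first discount:
$206 - $20.60 = $185.40
Second discount:
15% of $185.40 = $27.81
Final price:
$185.40 - $27.81 = $157.59

$157.59


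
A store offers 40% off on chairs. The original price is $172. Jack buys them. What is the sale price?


Calculate the discount amount:
40% of $172 = $68.80
Subtract from original:
$172 - $68.80 = $103.20

$103.20


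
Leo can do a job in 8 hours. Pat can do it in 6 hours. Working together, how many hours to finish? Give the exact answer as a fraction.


Leo's rate: 1/8 of the job per hour
Pat's rate: 1/6 of the job per hour
Combined rate: 1/8 + 1/6 = 7/24 per hour
Time = 1 / (7/24) = 24/7 hours (≈ 3.43 hours)

24/7 hours


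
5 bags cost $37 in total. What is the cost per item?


Total cost: $37
Number of items: 5
Unit price: $37 / 5 = $7.40

$7.40


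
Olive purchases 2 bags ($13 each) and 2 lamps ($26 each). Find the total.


Cost of bags:
2 x $13 = $26
Cost of lamps:
2 x $26 = $52
Add both:
$26 + $52 = $78

$78


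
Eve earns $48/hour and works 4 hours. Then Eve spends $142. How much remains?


Calculate earnings:
4 x $48 = $192
Subtract spending:
$192 - $142 = $50

$50


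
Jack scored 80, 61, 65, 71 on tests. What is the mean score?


Add the scores:
80 + 61 + 65 + 71 = 277
Divide by the number of tests:
277 / 4 = 69.25

69.25


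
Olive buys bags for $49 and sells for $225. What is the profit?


Selling price = $225
Cost price = $49
Profit = selling price - cost price:
Profit = $225 - $49 = $176

$176


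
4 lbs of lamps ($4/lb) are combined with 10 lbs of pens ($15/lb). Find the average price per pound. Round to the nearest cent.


Cost of lamps:
4 x $4 = $16
Cost of pens:
10 x $15 = $150
Total cost: $16 + $150 = $166
Total weight: 14 lbs
Average: $166 / 14 = $11.8571... ≈ $11.86/lb

$11.86/lb


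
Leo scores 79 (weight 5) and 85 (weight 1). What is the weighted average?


Weighted sum:
5 x 79 + 1 x 85 = 480
Total weight:
5 + 1 = 6
Weighted average:
480 / 6 = 80

80


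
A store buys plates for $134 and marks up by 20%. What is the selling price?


Calculate the markup amount:
20% of $134 = $26.80
Add to cost:
$134 + $26.80 = $160.80

$160.80


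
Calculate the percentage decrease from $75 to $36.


Find the absolute change:
|36 - 75| = 39
Divide by original and multiply by 100:
39 / 75 x 100 = 52%

52%


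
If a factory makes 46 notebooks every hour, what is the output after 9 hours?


Production rate: 46 notebooks per hour
Time: 9 hours
Total: 46 x 9 = 414 notebooks

414 notebooks


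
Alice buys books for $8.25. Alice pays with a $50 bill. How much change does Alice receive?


Start with the amount paid:
$50
Subtract the price:
$50 - $8.25 = $41.75

$41.75


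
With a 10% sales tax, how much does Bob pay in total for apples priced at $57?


Calculate the tax:
10% of $57 = $5.70
Add tax to price:
$57 + $5.70 = $62.70

$62.70


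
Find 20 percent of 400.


Convert percentage to decimal:
20% = 0.2
Multiply:
400 x 0.2 = 80

80


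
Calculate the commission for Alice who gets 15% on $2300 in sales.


Convert rate to decimal:
15% = 0.15
Multiply by sales:
$2300 x 0.15 = $345

$345


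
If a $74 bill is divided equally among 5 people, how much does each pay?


Total bill: $74
Number of people: 5
Each pays: $74 / 5 = $14.80

$14.80


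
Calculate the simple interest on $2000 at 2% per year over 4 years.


Use the formula I = P x R x T / 100
P x R x T = 2000 x 2 x 4 = 16000
I = 16000 / 100 = $160

$160


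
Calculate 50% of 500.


Convert percentage to decimal:
50% = 0.5
Multiply:
500 x 0.5 = 250

250


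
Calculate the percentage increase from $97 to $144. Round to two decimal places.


Find the absolute change:
|144 - 97| = 47
Divide by original and multiply by 100:
47 / 97 x 100 = 48.4536...% ≈ 48.45%

48.45%


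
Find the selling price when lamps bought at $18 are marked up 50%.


Calculate the markup amount:
50% of $18 = $9
Add to cost:
$18 + $9 = $27

$27


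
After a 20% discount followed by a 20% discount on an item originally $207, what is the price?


First discount:
20% of $207 = $41.40
Price after first discount:
$207 - $41.40 = $165.60
Second discount:
20% of $165.60 = $33.12
Final price:
$165.60 - $33.12 = $132.48

$132.48


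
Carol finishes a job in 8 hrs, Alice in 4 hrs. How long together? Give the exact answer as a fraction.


Carol's rate: 1/8 of the job per hour
Alice's rate: 1/4 of the job per hour
Combined rate: 1/8 + 1/4 = 3/8 per hour
Time = 1 / (3/8) = 8/3 hours (≈ 2.67 hours)

8/3 hours


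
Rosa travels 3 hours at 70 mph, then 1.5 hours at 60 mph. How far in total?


Leg 1 distance:
70 x 3 = 210 miles
Leg 2 distance:
60 x 1.5 = 90 miles
Total distance:
210 + 90 = 300 miles

300 miles


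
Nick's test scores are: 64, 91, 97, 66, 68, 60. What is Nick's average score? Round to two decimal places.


Add the scores:
64 + 91 + 97 + 66 + 68 + 60 = 446
Divide by the number of tests:
446 / 6 = 74.3333... ≈ 74.33

74.33


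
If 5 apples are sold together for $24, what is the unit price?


Total cost: $24
Number of items: 5
Unit price: $24 / 5 = $4.80

$4.80


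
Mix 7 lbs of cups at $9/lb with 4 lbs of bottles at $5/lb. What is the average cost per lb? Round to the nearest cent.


Cost of cups:
7 x $9 = $63
Cost of bottles:
4 x $5 = $20
Total cost: $63 + $20 = $83
Total weight: 11 lbs
Average: $83 / 11 = $7.5454... ≈ $7.55/lb

$7.55/lb


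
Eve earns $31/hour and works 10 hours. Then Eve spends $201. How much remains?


Calculate earnings:
10 x $31 = $310
Subtract spending:
$310 - $201 = $109

$109


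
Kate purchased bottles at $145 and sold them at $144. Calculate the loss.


Selling price = $144
Cost price = $145
Loss = cost price - selling price:
Loss = $145 - $144 = $1

$1


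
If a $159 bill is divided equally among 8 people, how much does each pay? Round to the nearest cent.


Total bill: $159
Number of people: 8
Each pays: $159 / 8 = $19.875 ≈ $19.88

$19.88


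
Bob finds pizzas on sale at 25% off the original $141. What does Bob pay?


Calculate the discount amount:
25% of $141 = $35.25
Subtract from original:
$141 - $35.25 = $105.75

$105.75


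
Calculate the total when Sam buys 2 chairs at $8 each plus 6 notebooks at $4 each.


Cost of chairs:
2 x $8 = $16
Cost of notebooks:
6 x $4 = $24
Add both:
$16 + $24 = $40

$40


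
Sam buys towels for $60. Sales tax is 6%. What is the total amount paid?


Calculate the tax:
6% of $60 = $3.60
Add tax to price:
$60 + $3.60 = $63.60

$63.60


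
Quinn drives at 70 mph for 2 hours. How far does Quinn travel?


Use the formula: distance = speed x time
Speed = 70 mph, Time = 2 hours
70 x 2 = 140 miles

140 miles


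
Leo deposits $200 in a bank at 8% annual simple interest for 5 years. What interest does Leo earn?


Use the formula I = P x R x T / 100
P x R x T = 200 x 8 x 5 = 8000
I = 8000 / 100 = $80

$80


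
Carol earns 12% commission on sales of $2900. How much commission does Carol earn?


Convert rate to decimal:
12% = 0.12
Multiply by sales:
$2900 x 0.12 = $348

$348


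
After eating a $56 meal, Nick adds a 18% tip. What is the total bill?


Calculate the tip:
18% of $56 = $10.08
Add tip to meal cost:
$56 + $10.08 = $66.08

$66.08


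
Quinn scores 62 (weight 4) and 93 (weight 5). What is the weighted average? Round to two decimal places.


Weighted sum:
4 x 62 + 5 x 93 = 713
Total weight:
4 + 5 = 9
Weighted average:
713 / 9 = 79.2222... ≈ 79.22

79.22


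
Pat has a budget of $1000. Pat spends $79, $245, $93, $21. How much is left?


Add up expenses:
$79 + $245 + $93 + $21 = $438
Subtract from budget:
$1000 - $438 = $562

$562


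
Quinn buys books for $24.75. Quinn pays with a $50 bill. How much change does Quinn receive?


Start with the amount paid:
$50
Subtract the price:
$50 - $24.75 = $25.25

$25.25


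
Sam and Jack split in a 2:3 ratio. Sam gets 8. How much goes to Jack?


Find the multiplier:
8 / 2 = 4
Apply to Jack's share:
3 x 4 = 12

12


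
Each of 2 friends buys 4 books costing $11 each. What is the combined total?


Cost per person:
4 x $11 = $44
Group total:
2 x $44 = $88

$88


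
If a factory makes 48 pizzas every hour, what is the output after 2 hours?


Production rate: 48 pizzas per hour
Time: 2 hours
Total: 48 x 2 = 96 pizzas

96 pizzas


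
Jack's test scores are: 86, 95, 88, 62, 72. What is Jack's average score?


Add the scores:
86 + 95 + 88 + 62 + 72 = 403
Divide by the number of tests:
403 / 5 = 80.6

80.6


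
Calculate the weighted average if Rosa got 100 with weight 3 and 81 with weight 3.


Weighted sum:
3 x 100 + 3 x 81 = 543
Total weight:
3 + 3 = 6
Weighted average:
543 / 6 = 90.5

90.5


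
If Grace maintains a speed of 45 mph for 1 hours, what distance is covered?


Use the formula: distance = speed x time
Speed = 45 mph, Time = 1 hours
45 x 1 = 45 miles

45 miles


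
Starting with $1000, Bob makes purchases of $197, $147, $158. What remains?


Add up expenses:
$197 + $147 + $158 = $502
Subtract from budget:
$1000 - $502 = $498

$498


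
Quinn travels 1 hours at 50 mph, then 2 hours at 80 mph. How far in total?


Leg 1 distance:
50 x 1 = 50 miles
Leg 2 distance:
80 x 2 = 160 miles
Total distance:
50 + 160 = 210 miles

210 miles


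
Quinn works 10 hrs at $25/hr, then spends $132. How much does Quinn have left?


Calculate earnings:
10 x $25 = $250
Subtract spending:
$250 - $132 = $118

$118


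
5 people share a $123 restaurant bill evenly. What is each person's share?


Total bill: $123
Number of people: 5
Each pays: $123 / 5 = $24.60

$24.60


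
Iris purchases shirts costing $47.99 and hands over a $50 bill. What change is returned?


Start with the amount paid:
$50
Subtract the price:
$50 - $47.99 = $2.01

$2.01


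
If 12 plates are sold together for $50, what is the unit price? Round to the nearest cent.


Total cost: $50
Number of items: 12
Unit price: $50 / 12 = $4.1666... ≈ $4.17

$4.17


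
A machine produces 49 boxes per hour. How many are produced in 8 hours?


Production rate: 49 boxes per hour
Time: 8 hours
Total: 49 x 8 = 392 boxes

392 boxes


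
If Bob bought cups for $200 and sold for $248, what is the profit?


Selling price = $248
Cost price = $200
Profit = selling price - cost price:
Profit = $248 - $200 = $48

$48


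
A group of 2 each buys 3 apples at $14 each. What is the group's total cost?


Cost per person:
3 x $14 = $42
Group total:
2 x $42 = $84

$84


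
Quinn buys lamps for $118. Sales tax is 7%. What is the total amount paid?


Calculate the tax:
7% of $118 = $8.26
Add tax to price:
$118 + $8.26 = $126.26

$126.26


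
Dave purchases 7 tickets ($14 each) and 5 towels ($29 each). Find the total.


Cost of tickets:
7 x $14 = $98
Cost of towels:
5 x $29 = $145
Add both:
$98 + $145 = $243

$243


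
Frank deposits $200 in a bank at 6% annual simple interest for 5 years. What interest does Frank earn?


Use the formula I = P x R x T / 100
P x R x T = 200 x 6 x 5 = 6000
I = 6000 / 100 = $60

$60


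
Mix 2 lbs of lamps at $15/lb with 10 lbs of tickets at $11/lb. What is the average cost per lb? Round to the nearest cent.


Cost of lamps:
2 x $15 = $30
Cost of tickets:
10 x $11 = $110
Total cost: $30 + $110 = $140
Total weight: 12 lbs
Average: $140 / 12 = $11.6666... ≈ $11.67/lb

$11.67/lb


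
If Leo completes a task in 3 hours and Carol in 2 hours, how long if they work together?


Leo's rate: 1/3 of the job per hour
Carol's rate: 1/2 of the job per hour
Combined rate: 1/3 + 1/2 = 5/6 per hour
Time = 1 / (5/6) = 6/5 = 1.2 hours

1.2 hours


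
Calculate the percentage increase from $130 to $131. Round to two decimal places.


Find the absolute change:
|131 - 130| = 1
Divide by original and multiply by 100:
1 / 130 x 100 = 0.7692...% ≈ 0.77%

0.77%


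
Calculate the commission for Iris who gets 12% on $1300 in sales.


Convert rate to decimal:
12% = 0.12
Multiply by sales:
$1300 x 0.12 = $156

$156


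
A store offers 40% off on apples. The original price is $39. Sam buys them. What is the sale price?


Calculate the discount amount:
40% of $39 = $15.60
Subtract from original:
$39 - $15.60 = $23.40

$23.40


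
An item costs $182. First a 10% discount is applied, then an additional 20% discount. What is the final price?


First discount:
10% of $182 = $18.20
Price after first discount:
$182 - $18.20 = $163.80
Second discount:
20% of $163.80 = $32.76
Final price:
$163.80 - $32.76 = $131.04

$131.04


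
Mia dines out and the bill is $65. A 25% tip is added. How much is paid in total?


Calculate the tip:
25% of $65 = $16.25
Add tip to meal cost:
$65 + $16.25 = $81.25

$81.25


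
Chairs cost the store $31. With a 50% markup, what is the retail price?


Calculate the markup amount:
50% of $31 = $15.50
Add to cost:
$31 + $15.50 = $46.50

$46.50


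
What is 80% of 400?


Convert percentage to decimal:
80% = 0.8
Multiply:
400 x 0.8 = 320

320


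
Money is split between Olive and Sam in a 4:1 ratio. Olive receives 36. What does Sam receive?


Find the multiplier:
36 / 4 = 9
Apply to Sam's share:
1 x 9 = 9

9


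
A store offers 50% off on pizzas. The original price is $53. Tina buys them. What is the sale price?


Calculate the discount amount:
50% of $53 = $26.50
Subtract from original:
$53 - $26.50 = $26.50

$26.50


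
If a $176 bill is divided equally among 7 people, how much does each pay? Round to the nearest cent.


Total bill: $176
Number of people: 7
Each pays: $176 / 7 = $25.1428... ≈ $25.14

$25.14


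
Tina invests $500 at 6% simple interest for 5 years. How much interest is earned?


Use the formula I = P x R x T / 100
P x R x T = 500 x 6 x 5 = 15000
I = 15000 / 100 = $150

$150


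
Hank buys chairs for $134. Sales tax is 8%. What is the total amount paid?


Calculate the tax:
8% of $134 = $10.72
Add tax to price:
$134 + $10.72 = $144.72

$144.72


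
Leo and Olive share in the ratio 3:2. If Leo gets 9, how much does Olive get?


Find the multiplier:
9 / 3 = 3
Apply to Olive's share:
2 x 3 = 6

6


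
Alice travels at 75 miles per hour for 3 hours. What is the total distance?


Use the formula: distance = speed x time
Speed = 75 mph, Time = 3 hours
75 x 3 = 225 miles

225 miles


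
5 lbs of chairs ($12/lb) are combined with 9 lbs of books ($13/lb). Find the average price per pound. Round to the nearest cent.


Cost of chairs:
5 x $12 = $60
Cost of books:
9 x $13 = $117
Total cost: $60 + $117 = $177
Total weight: 14 lbs
Average: $177 / 14 = $12.6428... ≈ $12.64/lb

$12.64/lb


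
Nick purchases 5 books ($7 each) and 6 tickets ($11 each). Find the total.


Cost of books:
5 x $7 = $35
Cost of tickets:
6 x $11 = $66
Add both:
$35 + $66 = $101

$101


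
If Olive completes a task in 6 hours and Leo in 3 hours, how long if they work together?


Olive's rate: 1/6 of the job per hour
Leo's rate: 1/3 of the job per hour
Combined rate: 1/6 + 1/3 = 1/2 per hour
Time = 1 / (1/2) = 2 hours

2 hours


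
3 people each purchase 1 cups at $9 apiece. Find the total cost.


Cost per person:
1 x $9 = $9
Group total:
3 x $9 = $27

$27


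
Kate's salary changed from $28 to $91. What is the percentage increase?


Find the absolute change:
|91 - 28| = 63
Divide by original and multiply by 100:
63 / 28 x 100 = 225%

225%


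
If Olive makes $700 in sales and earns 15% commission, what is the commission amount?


Convert rate to decimal:
15% = 0.15
Multiply by sales:
$700 x 0.15 = $105

$105


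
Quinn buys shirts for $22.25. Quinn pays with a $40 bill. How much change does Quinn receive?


Start with the amount paid:
$40
Subtract the price:
$40 - $22.25 = $17.75

$17.75


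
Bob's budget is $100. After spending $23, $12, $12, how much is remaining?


Add up expenses:
$23 + $12 + $12 = $47
Subtract from budget:
$100 - $47 = $53

$53


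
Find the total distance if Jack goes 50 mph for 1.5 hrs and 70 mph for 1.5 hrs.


Leg 1 distance:
50 x 1.5 = 75 miles
Leg 2 distance:
70 x 1.5 = 105 miles
Total distance:
75 + 105 = 180 miles

180 miles


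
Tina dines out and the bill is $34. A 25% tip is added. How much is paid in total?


Calculate the tip:
25% of $34 = $8.50
Add tip to meal cost:
$34 + $8.50 = $42.50

$42.50


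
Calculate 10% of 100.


Convert percentage to decimal:
10% = 0.1
Multiply:
100 x 0.1 = 10

10


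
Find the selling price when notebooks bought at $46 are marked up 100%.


Calculate the markup amount:
100% of $46 = $46
Add to cost:
$46 + $46 = $92

$92


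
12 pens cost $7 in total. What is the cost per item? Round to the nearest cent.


Total cost: $7
Number of items: 12
Unit price: $7 / 12 = $0.5833... ≈ $0.58

$0.58


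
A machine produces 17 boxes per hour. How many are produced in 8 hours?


Production rate: 17 boxes per hour
Time: 8 hours
Total: 17 x 8 = 136 boxes

136 boxes


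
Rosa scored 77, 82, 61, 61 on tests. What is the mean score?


Add the scores:
77 + 82 + 61 + 61 = 281
Divide by the number of tests:
281 / 4 = 70.25

70.25


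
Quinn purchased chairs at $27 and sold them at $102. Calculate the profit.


Selling price = $102
Cost price = $27
Profit = selling price - cost price:
Profit = $102 - $27 = $75

$75


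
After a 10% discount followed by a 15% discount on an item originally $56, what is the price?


First discount:
10% of $56 = $5.60
Price after first discount:
$56 - $5.60 = $50.40
Second discount:
15% of $50.40 = $7.56
Final price:
$50.40 - $7.56 = $42.84

$42.84


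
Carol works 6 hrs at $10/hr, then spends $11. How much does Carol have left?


Calculate earnings:
6 x $10 = $60
Subtract spending:
$60 - $11 = $49

$49


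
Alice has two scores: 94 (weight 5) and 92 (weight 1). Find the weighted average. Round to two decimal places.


Weighted sum:
5 x 94 + 1 x 92 = 562
Total weight:
5 + 1 = 6
Weighted average:
562 / 6 = 93.6666... ≈ 93.67

93.67


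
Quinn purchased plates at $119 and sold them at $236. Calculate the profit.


Selling price = $236
Cost price = $119
Profit = selling price - cost price:
Profit = $236 - $119 = $117

$117


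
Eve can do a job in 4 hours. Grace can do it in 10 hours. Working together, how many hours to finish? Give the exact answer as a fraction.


Eve's rate: 1/4 of the job per hour
Grace's rate: 1/10 of the job per hour
Combined rate: 1/4 + 1/10 = 7/20 per hour
Time = 1 / (7/20) = 20/7 hours (≈ 2.86 hours)

20/7 hours


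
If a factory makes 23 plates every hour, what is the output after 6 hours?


Production rate: 23 plates per hour
Time: 6 hours
Total: 23 x 6 = 138 plates

138 plates


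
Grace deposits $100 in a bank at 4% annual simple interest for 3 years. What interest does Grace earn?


Use the formula I = P x R x T / 100
P x R x T = 100 x 4 x 3 = 1200
I = 1200 / 100 = $12

$12


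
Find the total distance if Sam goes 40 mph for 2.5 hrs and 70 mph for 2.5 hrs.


Leg 1 distance:
40 x 2.5 = 100 miles
Leg 2 distance:
70 x 2.5 = 175 miles
Total distance:
100 + 175 = 275 miles

275 miles


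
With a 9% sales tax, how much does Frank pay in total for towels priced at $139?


Calculate the tax:
9% of $139 = $12.51
Add tax to price:
$139 + $12.51 = $151.51

$151.51


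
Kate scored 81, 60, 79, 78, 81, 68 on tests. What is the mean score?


Add the scores:
81 + 60 + 79 + 78 + 81 + 68 = 447
Divide by the number of tests:
447 / 6 = 74.5

74.5


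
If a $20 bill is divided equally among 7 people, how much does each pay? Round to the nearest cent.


Total bill: $20
Number of people: 7
Each pays: $20 / 7 = $2.8571... ≈ $2.86

$2.86


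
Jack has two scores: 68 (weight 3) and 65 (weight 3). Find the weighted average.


Weighted sum:
3 x 68 + 3 x 65 = 399
Total weight:
3 + 3 = 6
Weighted average:
399 / 6 = 66.5

66.5


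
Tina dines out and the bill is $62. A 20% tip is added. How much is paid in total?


Calculate the tip:
20% of $62 = $12.40
Add tip to meal cost:
$62 + $12.40 = $74.40

$74.40


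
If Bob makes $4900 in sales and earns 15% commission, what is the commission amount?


Convert rate to decimal:
15% = 0.15
Multiply by sales:
$4900 x 0.15 = $735

$735


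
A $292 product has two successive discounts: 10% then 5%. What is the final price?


First discount:
10% of $292 = $29.20
Price after first discount:
$292 - $29.20 = $262.80
Second discount:
5% of $262.80 = $13.14
Final price:
$262.80 - $13.14 = $249.66

$249.66


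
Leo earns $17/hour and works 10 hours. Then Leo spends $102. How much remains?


Calculate earnings:
10 x $17 = $170
Subtract spending:
$170 - $102 = $68

$68


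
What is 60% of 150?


Convert percentage to decimal:
60% = 0.6
Multiply:
150 x 0.6 = 90

90


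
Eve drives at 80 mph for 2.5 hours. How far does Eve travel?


Use the formula: distance = speed x time
Speed = 80 mph, Time = 2.5 hours
80 x 2.5 = 200 miles

200 miles


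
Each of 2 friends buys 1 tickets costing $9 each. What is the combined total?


Cost per person:
1 x $9 = $9
Group total:
2 x $9 = $18

$18


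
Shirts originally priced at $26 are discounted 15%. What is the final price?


Calculate the discount amount:
15% of $26 = $3.90
Subtract from original:
$26 - $3.90 = $22.10

$22.10


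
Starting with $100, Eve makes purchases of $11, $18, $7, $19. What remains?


Add up expenses:
$11 + $18 + $7 + $19 = $55
Subtract from budget:
$100 - $55 = $45

$45


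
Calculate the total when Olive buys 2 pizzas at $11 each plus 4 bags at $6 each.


Cost of pizzas:
2 x $11 = $22
Cost of bags:
4 x $6 = $24
Add both:
$22 + $24 = $46

$46


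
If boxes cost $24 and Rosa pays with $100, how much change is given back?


Start with the amount paid:
$100
Subtract the price:
$100 - $24 = $76

$76


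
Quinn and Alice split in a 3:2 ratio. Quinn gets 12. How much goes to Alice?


Find the multiplier:
12 / 3 = 4
Apply to Alice's share:
2 x 4 = 8

8


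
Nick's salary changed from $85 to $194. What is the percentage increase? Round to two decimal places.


Find the absolute change:
|194 - 85| = 109
Divide by original and multiply by 100:
109 / 85 x 100 = 128.2352...% ≈ 128.24%

128.24%


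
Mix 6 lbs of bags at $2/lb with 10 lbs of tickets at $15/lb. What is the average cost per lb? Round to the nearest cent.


Cost of bags:
6 x $2 = $12
Cost of tickets:
10 x $15 = $150
Total cost: $12 + $150 = $162
Total weight: 16 lbs
Average: $162 / 16 = $10.125 ≈ $10.13/lb

$10.13/lb


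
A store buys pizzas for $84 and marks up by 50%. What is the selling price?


Calculate the markup amount:
50% of $84 = $42
Add to cost:
$84 + $42 = $126

$126


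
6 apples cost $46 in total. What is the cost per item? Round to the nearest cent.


Total cost: $46
Number of items: 6
Unit price: $46 / 6 = $7.6666... ≈ $7.67

$7.67


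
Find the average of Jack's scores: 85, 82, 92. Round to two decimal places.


Add the scores:
85 + 82 + 92 = 259
Divide by the number of tests:
259 / 3 = 86.3333... ≈ 86.33

86.33


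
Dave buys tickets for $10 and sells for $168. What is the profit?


Selling price = $168
Cost price = $10
Profit = selling price - cost price:
Profit = $168 - $10 = $158

$158


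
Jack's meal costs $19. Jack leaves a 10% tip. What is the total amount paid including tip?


Calculate the tip:
10% of $19 = $1.90
Add tip to meal cost:
$19 + $1.90 = $20.90

$20.90


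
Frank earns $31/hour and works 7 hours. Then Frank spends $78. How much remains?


Calculate earnings:
7 x $31 = $217
Subtract spending:
$217 - $78 = $139

$139


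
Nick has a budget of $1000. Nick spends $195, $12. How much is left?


Add up expenses:
$195 + $12 = $207
Subtract from budget:
$1000 - $207 = $793

$793


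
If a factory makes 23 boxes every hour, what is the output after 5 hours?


Production rate: 23 boxes per hour
Time: 5 hours
Total: 23 x 5 = 115 boxes

115 boxes


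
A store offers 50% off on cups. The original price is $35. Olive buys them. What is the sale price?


Calculate the discount amount:
50% of $35 = $17.50
Subtract from original:
$35 - $17.50 = $17.50

$17.50


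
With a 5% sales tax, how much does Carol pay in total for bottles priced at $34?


Calculate the tax:
5% of $34 = $1.70
Add tax to price:
$34 + $1.70 = $35.70

$35.70


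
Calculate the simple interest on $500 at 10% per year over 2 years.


Use the formula I = P x R x T / 100
P x R x T = 500 x 10 x 2 = 10000
I = 10000 / 100 = $100

$100


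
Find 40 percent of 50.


Convert percentage to decimal:
40% = 0.4
Multiply:
50 x 0.4 = 20

20


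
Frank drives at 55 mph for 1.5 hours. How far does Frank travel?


Use the formula: distance = speed x time
Speed = 55 mph, Time = 1.5 hours
55 x 1.5 = 82.5 miles

82.5 miles


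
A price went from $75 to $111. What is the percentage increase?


Find the absolute change:
|111 - 75| = 36
Divide by original and multiply by 100:
36 / 75 x 100 = 48%

48%


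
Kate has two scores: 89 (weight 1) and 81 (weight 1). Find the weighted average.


Weighted sum:
1 x 89 + 1 x 81 = 170
Total weight:
1 + 1 = 2
Weighted average:
170 / 2 = 85

85


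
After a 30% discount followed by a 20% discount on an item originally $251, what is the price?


First discount:
30% of $251 = $75.30
Price after first discount:
$251 - $75.30 = $175.70
Second discount:
20% of $175.70 = $35.14
Final price:
$175.70 - $35.14 = $140.56

$140.56


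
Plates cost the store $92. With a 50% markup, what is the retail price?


Calculate the markup amount:
50% of $92 = $46
Add to cost:
$92 + $46 = $138

$138


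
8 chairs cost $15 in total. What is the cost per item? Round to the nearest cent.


Total cost: $15
Number of items: 8
Unit price: $15 / 8 = $1.875 ≈ $1.88

$1.88


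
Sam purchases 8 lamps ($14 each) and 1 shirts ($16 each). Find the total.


Cost of lamps:
8 x $14 = $112
Cost of shirts:
1 x $16 = $16
Add both:
$112 + $16 = $128

$128


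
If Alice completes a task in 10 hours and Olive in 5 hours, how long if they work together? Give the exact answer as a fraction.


Alice's rate: 1/10 of the job per hour
Olive's rate: 1/5 of the job per hour
Combined rate: 1/10 + 1/5 = 3/10 per hour
Time = 1 / (3/10) = 10/3 hours (≈ 3.33 hours)

10/3 hours


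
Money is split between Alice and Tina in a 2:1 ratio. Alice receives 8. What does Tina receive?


Find the multiplier:
8 / 2 = 4
Apply to Tina's share:
1 x 4 = 4

4


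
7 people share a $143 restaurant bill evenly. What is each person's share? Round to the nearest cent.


Total bill: $143
Number of people: 7
Each pays: $143 / 7 = $20.4285... ≈ $20.43

$20.43


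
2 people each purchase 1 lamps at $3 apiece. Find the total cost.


Cost per person:
1 x $3 = $3
Group total:
2 x $3 = $6

$6


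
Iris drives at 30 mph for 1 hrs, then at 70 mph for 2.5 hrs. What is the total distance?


Leg 1 distance:
30 x 1 = 30 miles
Leg 2 distance:
70 x 2.5 = 175 miles
Total distance:
30 + 175 = 205 miles

205 miles


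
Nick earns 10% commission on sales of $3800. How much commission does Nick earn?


Convert rate to decimal:
10% = 0.1
Multiply by sales:
$3800 x 0.1 = $380

$380


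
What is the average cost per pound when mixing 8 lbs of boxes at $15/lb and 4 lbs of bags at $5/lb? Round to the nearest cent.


Cost of boxes:
8 x $15 = $120
Cost of bags:
4 x $5 = $20
Total cost: $120 + $20 = $140
Total weight: 12 lbs
Average: $140 / 12 = $11.6666... ≈ $11.67/lb

$11.67/lb


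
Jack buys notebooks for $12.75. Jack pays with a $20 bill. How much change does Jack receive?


Start with the amount paid:
$20
Subtract the price:
$20 - $12.75 = $7.25

$7.25


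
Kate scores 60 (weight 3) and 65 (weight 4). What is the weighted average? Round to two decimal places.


Weighted sum:
3 x 60 + 4 x 65 = 440
Total weight:
3 + 4 = 7
Weighted average:
440 / 7 = 62.8571... ≈ 62.86

62.86


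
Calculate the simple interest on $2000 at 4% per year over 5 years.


Use the formula I = P x R x T / 100
P x R x T = 2000 x 4 x 5 = 40000
I = 40000 / 100 = $400

$400


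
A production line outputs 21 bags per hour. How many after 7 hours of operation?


Production rate: 21 bags per hour
Time: 7 hours
Total: 21 x 7 = 147 bags

147 bags


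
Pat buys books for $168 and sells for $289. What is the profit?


Selling price = $289
Cost price = $168
Profit = selling price - cost price:
Profit = $289 - $168 = $121

$121


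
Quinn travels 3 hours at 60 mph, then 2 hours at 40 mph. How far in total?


Leg 1 distance:
60 x 3 = 180 miles
Leg 2 distance:
40 x 2 = 80 miles
Total distance:
180 + 80 = 260 miles

260 miles


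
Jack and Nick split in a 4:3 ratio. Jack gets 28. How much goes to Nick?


Find the multiplier:
28 / 4 = 7
Apply to Nick's share:
3 x 7 = 21

21


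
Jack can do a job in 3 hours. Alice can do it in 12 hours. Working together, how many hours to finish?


Jack's rate: 1/3 of the job per hour
Alice's rate: 1/12 of the job per hour
Combined rate: 1/3 + 1/12 = 5/12 per hour
Time = 1 / (5/12) = 12/5 = 2.4 hours

2.4 hours


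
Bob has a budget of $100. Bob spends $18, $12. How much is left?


Add up expenses:
$18 + $12 = $30
Subtract from budget:
$100 - $30 = $70

$70


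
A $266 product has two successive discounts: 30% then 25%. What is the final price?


First discount:
30% of $266 = $79.80
Price after first discount:
$266 - $79.80 = $186.20
Second discount:
25% of $186.20 = $46.55
Final price:
$186.20 - $46.55 = $139.65

$139.65


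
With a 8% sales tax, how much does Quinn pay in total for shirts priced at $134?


Calculate the tax:
8% of $134 = $10.72
Add tax to price:
$134 + $10.72 = $144.72

$144.72


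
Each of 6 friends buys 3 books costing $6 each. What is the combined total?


Cost per person:
3 x $6 = $18
Group total:
6 x $18 = $108

$108


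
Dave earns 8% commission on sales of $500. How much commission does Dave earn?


Convert rate to decimal:
8% = 0.08
Multiply by sales:
$500 x 0.08 = $40

$40


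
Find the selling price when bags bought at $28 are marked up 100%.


Calculate the markup amount:
100% of $28 = $28
Add to cost:
$28 + $28 = $56

$56


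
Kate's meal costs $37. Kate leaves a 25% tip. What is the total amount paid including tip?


Calculate the tip:
25% of $37 = $9.25
Add tip to meal cost:
$37 + $9.25 = $46.25

$46.25


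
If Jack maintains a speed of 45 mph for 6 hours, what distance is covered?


Use the formula: distance = speed x time
Speed = 45 mph, Time = 6 hours
45 x 6 = 270 miles

270 miles


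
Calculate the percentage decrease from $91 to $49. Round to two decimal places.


Find the absolute change:
|49 - 91| = 42
Divide by original and multiply by 100:
42 / 91 x 100 = 46.1538...% ≈ 46.15%

46.15%


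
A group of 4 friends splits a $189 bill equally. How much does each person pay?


Total bill: $189
Number of people: 4
Each pays: $189 / 4 = $47.25

$47.25


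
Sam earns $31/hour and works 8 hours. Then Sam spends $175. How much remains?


Calculate earnings:
8 x $31 = $248
Subtract spending:
$248 - $175 = $73

$73


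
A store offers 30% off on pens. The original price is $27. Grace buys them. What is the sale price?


Calculate the discount amount:
30% of $27 = $8.10
Subtract from original:
$27 - $8.10 = $18.90

$18.90


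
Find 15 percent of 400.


Convert percentage to decimal:
15% = 0.15
Multiply:
400 x 0.15 = 60

60


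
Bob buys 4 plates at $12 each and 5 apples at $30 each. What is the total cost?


Cost of plates:
4 x $12 = $48
Cost of apples:
5 x $30 = $150
Add both:
$48 + $150 = $198

$198


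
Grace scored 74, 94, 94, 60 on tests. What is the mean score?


Add the scores:
74 + 94 + 94 + 60 = 322
Divide by the number of tests:
322 / 4 = 80.5

80.5


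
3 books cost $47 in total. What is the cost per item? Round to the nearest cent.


Total cost: $47
Number of items: 3
Unit price: $47 / 3 = $15.6666... ≈ $15.67

$15.67


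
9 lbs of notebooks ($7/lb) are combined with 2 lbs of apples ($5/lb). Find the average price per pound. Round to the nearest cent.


Cost of notebooks:
9 x $7 = $63
Cost of apples:
2 x $5 = $10
Total cost: $63 + $10 = $73
Total weight: 11 lbs
Average: $73 / 11 = $6.6363... ≈ $6.64/lb

$6.64/lb


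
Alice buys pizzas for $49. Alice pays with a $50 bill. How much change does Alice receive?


Start with the amount paid:
$50
Subtract the price:
$50 - $49 = $1

$1


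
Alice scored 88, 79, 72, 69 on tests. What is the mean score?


Add the scores:
88 + 79 + 72 + 69 = 308
Divide by the number of tests:
308 / 4 = 77

77


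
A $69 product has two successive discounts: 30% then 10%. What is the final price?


First discount:
30% of $69 = $20.70
Price after first discount:
$69 - $20.70 = $48.30
Second discount:
10% of $48.30 = $4.83
Final price:
$48.30 - $4.83 = $43.47

$43.47


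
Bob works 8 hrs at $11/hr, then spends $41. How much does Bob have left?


Calculate earnings:
8 x $11 = $88
Subtract spending:
$88 - $41 = $47

$47


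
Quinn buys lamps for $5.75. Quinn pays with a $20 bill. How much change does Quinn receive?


Start with the amount paid:
$20
Subtract the price:
$20 - $5.75 = $14.25

$14.25


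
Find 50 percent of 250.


Convert percentage to decimal:
50% = 0.5
Multiply:
250 x 0.5 = 125

125


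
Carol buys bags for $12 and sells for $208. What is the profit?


Selling price = $208
Cost price = $12
Profit = selling price - cost price:
Profit = $208 - $12 = $196

$196


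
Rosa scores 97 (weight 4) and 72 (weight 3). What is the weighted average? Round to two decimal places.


Weighted sum:
4 x 97 + 3 x 72 = 604
Total weight:
4 + 3 = 7
Weighted average:
604 / 7 = 86.2857... ≈ 86.29

86.29


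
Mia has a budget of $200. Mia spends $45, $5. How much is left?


Add up expenses:
$45 + $5 = $50
Subtract from budget:
$200 - $50 = $150

$150


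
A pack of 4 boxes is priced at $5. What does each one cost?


Total cost: $5
Number of items: 4
Unit price: $5 / 4 = $1.25

$1.25
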